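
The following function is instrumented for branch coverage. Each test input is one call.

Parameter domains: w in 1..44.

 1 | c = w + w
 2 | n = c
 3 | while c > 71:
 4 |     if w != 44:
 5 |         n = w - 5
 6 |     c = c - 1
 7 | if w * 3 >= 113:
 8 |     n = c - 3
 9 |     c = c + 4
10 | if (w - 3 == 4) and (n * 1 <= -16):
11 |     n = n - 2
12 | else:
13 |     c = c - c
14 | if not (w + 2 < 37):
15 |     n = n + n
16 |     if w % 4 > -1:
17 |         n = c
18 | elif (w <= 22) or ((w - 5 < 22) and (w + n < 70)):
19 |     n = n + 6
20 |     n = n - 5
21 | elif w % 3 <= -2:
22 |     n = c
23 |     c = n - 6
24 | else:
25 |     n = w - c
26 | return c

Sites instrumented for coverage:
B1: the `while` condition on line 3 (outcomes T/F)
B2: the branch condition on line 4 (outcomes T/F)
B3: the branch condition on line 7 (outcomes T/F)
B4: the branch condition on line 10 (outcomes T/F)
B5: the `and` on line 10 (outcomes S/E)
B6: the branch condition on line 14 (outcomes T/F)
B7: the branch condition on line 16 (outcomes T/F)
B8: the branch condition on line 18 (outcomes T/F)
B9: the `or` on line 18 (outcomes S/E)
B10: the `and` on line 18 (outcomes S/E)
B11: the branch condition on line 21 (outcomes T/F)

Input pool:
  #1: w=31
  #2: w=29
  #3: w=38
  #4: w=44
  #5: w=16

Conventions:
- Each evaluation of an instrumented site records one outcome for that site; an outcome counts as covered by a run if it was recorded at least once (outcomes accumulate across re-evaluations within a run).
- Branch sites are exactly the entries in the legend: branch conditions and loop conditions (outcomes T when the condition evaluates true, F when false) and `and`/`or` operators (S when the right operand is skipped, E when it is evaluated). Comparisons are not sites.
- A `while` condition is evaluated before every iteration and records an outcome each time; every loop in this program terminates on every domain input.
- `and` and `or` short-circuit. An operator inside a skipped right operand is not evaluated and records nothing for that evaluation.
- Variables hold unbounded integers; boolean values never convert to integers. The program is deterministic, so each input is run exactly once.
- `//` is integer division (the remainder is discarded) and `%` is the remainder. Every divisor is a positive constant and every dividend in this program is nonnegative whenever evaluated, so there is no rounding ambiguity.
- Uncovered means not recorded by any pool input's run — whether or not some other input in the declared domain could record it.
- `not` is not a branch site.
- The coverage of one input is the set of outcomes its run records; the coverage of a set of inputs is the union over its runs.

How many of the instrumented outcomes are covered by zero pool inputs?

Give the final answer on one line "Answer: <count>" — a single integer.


run #1 (w=31) records B1=F, B3=F, B4=F, B5=S, B6=F, B8=F, B9=E, B10=S, B11=F
run #2 (w=29) records B1=F, B3=F, B4=F, B5=S, B6=F, B8=F, B9=E, B10=S, B11=F
run #3 (w=38) records B1=T, B1=F, B2=T, B3=T, B4=F, B5=S, B6=T, B7=T
run #4 (w=44) records B1=T, B1=F, B2=F, B3=T, B4=F, B5=S, B6=T, B7=T
run #5 (w=16) records B1=F, B3=F, B4=F, B5=S, B6=F, B8=T, B9=S
union over the pool: B1=T, B1=F, B2=T, B2=F, B3=T, B3=F, B4=F, B5=S, B6=T, B6=F, B7=T, B8=T, B8=F, B9=S, B9=E, B10=S, B11=F
uncovered (5 of 22): B4=T, B5=E, B7=F, B10=E, B11=T
Answer: 5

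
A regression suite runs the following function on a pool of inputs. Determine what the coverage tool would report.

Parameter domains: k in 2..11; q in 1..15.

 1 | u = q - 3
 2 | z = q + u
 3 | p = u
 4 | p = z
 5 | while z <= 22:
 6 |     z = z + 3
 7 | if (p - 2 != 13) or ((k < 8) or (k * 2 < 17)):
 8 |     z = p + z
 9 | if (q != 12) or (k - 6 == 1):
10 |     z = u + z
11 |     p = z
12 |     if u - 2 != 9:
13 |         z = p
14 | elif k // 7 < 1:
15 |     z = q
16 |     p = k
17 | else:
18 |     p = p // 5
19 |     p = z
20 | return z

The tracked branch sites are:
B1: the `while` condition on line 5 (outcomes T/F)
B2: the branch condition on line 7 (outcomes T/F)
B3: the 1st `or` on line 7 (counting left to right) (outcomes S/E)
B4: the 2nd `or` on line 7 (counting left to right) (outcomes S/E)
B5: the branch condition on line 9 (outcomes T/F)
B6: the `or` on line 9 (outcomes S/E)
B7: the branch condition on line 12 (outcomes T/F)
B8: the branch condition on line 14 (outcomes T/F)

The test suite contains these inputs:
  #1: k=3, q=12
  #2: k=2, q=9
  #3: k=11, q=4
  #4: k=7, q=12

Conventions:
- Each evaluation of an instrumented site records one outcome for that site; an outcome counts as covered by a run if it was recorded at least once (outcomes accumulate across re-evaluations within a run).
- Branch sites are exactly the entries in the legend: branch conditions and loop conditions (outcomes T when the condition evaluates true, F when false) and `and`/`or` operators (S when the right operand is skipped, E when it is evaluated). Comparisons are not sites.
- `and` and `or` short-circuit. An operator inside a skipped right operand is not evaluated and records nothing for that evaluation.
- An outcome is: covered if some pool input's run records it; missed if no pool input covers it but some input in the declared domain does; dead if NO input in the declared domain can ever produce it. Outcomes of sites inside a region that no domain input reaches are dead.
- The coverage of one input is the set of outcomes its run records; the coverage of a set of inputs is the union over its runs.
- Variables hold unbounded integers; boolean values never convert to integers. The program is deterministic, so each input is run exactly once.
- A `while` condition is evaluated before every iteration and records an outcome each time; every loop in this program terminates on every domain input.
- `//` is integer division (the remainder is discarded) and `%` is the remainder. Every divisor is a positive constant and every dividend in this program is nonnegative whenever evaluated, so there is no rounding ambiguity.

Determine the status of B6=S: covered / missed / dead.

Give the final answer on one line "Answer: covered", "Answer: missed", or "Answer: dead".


B6=S is recorded by pool input(s) 2, 3 -> covered
Answer: covered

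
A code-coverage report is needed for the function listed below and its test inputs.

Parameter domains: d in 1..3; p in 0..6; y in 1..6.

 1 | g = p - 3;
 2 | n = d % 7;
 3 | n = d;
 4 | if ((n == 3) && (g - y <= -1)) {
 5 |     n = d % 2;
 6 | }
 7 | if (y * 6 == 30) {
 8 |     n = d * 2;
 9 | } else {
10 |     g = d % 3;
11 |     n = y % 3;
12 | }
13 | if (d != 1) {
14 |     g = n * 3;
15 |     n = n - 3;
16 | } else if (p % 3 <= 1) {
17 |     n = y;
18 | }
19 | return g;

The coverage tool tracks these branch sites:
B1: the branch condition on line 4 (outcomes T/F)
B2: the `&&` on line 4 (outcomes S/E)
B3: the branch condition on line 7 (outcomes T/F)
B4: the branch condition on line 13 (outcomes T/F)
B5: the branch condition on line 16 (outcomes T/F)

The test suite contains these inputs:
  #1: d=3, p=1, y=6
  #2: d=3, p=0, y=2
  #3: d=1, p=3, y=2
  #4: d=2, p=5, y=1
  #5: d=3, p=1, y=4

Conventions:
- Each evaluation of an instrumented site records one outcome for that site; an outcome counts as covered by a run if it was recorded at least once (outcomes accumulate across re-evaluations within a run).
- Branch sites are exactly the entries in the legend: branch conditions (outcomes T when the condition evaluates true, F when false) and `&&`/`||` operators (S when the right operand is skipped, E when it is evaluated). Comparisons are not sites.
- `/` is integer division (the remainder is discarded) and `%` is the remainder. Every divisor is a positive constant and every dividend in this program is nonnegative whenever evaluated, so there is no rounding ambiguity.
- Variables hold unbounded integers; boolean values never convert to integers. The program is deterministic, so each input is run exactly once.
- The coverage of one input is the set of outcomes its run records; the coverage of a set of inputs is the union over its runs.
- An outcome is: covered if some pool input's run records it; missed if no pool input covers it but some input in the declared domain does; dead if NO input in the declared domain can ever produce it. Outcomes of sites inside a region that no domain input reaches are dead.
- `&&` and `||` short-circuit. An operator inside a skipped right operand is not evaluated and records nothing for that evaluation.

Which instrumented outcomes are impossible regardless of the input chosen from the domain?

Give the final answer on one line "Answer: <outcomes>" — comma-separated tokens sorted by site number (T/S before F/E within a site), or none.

checking every outcome against all 126 domain inputs:
  reachable outcomes have witnesses, e.g. B1=T (e.g. d=3, p=0, y=1), B1=F (e.g. d=1, p=0, y=1), B2=S (e.g. d=1, p=0, y=1), B2=E (e.g. d=3, p=0, y=1)

Answer: none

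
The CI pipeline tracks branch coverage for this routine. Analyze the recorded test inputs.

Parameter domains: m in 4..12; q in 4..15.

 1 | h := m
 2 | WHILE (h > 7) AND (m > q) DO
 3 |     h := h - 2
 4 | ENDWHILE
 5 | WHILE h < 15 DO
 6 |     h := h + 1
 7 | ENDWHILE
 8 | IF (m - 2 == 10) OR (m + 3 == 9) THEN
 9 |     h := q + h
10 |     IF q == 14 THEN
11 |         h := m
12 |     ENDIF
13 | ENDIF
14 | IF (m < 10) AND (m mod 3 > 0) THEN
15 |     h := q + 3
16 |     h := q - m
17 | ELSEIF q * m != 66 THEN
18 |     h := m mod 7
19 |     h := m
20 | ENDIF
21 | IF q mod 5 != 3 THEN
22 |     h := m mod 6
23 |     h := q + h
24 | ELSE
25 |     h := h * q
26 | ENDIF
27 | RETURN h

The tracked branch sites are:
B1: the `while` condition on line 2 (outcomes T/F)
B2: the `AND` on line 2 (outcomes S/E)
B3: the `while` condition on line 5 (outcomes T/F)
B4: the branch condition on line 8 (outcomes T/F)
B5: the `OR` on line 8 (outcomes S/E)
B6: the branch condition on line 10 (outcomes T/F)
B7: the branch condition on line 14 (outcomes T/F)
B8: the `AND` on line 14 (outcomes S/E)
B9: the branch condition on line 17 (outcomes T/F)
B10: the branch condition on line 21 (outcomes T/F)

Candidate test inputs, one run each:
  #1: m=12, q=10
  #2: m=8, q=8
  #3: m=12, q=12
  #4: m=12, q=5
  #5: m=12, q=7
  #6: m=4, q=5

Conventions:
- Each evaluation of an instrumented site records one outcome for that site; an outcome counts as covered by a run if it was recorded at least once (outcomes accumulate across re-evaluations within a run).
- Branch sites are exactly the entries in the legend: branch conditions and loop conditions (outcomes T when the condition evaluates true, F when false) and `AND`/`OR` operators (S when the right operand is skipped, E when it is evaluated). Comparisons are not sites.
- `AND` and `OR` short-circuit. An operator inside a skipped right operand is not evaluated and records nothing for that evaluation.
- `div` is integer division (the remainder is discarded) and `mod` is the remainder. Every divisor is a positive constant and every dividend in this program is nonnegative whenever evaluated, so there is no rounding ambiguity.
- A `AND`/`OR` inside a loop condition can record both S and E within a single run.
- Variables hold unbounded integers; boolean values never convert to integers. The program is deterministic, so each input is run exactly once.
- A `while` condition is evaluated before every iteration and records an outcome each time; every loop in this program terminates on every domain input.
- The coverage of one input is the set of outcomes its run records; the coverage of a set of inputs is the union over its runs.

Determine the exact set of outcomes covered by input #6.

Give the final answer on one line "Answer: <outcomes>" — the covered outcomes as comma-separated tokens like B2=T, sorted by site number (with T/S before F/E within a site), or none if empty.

Simulating input #6 (m=4, q=5) step by step:
  B2->S, B1->F, B3->T, B3->T, B3->T, B3->T, B3->T, B3->T, B3->T, B3->T
  B3->T, B3->T, B3->T, B3->F, B5->E, B4->F, B8->E, B7->T, B10->T
collecting distinct outcomes: B1=F, B2=S, B3=T, B3=F, B4=F, B5=E, B7=T, B8=E, B10=T

Answer: B1=F, B2=S, B3=T, B3=F, B4=F, B5=E, B7=T, B8=E, B10=T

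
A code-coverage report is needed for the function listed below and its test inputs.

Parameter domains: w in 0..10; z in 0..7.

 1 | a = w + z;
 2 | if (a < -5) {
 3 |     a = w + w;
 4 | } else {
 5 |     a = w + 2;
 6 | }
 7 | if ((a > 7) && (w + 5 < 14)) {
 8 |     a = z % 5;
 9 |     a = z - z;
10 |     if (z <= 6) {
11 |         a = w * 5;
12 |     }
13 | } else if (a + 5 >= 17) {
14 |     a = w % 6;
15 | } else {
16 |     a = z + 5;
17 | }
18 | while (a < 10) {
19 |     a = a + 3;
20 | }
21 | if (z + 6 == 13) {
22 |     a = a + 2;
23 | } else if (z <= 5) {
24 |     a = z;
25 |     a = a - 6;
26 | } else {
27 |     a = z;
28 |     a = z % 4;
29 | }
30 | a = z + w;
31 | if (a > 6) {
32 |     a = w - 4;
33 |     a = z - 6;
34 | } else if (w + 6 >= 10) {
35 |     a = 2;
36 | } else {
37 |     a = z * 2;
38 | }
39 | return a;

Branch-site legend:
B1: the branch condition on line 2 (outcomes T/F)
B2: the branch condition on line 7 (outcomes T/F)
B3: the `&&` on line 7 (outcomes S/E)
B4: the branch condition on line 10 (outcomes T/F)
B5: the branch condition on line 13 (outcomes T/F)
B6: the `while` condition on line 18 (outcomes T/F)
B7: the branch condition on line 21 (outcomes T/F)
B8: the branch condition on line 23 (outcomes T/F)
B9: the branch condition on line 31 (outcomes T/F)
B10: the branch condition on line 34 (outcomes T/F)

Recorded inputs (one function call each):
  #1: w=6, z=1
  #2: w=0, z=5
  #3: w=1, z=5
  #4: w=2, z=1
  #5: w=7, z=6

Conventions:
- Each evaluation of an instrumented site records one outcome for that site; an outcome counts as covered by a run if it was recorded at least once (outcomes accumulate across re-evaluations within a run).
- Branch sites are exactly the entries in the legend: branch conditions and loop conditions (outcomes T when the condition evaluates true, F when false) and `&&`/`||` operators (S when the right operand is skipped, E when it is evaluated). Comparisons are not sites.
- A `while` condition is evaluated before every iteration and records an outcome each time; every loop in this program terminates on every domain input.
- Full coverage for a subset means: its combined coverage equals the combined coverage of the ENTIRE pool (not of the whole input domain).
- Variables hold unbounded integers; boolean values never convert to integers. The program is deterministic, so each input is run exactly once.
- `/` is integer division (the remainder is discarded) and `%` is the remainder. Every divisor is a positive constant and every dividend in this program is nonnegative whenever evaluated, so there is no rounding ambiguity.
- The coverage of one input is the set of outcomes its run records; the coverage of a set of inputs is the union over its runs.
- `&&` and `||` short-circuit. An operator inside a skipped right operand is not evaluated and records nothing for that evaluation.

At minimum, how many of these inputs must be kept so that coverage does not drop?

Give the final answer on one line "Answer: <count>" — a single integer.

#1 (w=6, z=1) -> B1->F, B3->E, B2->T, B4->T, B6->F, B7->F, B8->T, B9->T; covered: B1=F, B2=T, B3=E, B4=T, B6=F, B7=F, B8=T, B9=T
#2 (w=0, z=5) -> B1->F, B3->S, B2->F, B5->F, B6->F, B7->F, B8->T, B9->F, B10->F; covered: B1=F, B2=F, B3=S, B5=F, B6=F, B7=F, B8=T, B9=F, B10=F
#3 (w=1, z=5) -> B1->F, B3->S, B2->F, B5->F, B6->F, B7->F, B8->T, B9->F, B10->F; covered: B1=F, B2=F, B3=S, B5=F, B6=F, B7=F, B8=T, B9=F, B10=F
#4 (w=2, z=1) -> B1->F, B3->S, B2->F, B5->F, B6->T, B6->T, B6->F, B7->F, B8->T, B9->F, B10->F; covered: B1=F, B2=F, B3=S, B5=F, B6=T, B6=F, B7=F, B8=T, B9=F, B10=F
#5 (w=7, z=6) -> B1->F, B3->E, B2->T, B4->T, B6->F, B7->F, B8->F, B9->T; covered: B1=F, B2=T, B3=E, B4=T, B6=F, B7=F, B8=F, B9=T
the full pool covers 15 outcomes: B1=F, B2=T, B2=F, B3=S, B3=E, B4=T, B5=F, B6=T, B6=F, B7=F, B8=T, B8=F, B9=T, B9=F, B10=F
every size-1 subset falls short of the 15 outcomes (best: 10/15)
inputs {4, 5} (size 2) cover everything; no size-2 subset with a lexicographically smaller index list covers all 15

Answer: 2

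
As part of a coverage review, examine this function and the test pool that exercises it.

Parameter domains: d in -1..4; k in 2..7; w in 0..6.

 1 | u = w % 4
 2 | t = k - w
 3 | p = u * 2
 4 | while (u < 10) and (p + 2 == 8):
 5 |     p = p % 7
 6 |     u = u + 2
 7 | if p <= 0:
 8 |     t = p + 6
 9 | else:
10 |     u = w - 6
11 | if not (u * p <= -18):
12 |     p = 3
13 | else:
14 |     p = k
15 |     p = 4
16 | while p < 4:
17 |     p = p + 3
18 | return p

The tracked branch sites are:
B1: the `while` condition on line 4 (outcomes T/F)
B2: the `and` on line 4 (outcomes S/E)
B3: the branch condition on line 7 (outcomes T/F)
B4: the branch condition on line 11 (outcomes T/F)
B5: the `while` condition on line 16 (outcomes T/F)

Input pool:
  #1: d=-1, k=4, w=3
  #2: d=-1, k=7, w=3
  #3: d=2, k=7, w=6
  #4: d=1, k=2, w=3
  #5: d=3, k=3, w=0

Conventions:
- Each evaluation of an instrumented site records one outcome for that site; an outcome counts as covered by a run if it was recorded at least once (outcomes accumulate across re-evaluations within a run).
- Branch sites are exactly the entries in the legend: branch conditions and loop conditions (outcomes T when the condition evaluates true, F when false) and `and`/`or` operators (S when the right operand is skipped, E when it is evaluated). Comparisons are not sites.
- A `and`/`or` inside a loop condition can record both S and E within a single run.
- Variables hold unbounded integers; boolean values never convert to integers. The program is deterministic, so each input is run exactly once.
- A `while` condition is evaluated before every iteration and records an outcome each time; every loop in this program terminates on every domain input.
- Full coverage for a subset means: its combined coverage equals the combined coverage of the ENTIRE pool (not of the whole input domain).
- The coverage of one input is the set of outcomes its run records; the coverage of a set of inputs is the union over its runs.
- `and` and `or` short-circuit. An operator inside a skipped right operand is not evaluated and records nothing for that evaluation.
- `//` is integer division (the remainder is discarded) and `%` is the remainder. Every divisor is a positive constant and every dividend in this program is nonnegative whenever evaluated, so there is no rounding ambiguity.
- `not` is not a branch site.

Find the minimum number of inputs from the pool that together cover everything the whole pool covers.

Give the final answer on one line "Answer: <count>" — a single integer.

#1 (d=-1, k=4, w=3) -> covered: B1=T, B1=F, B2=S, B2=E, B3=F, B4=F, B5=F
#2 (d=-1, k=7, w=3) -> covered: B1=T, B1=F, B2=S, B2=E, B3=F, B4=F, B5=F
#3 (d=2, k=7, w=6) -> covered: B1=F, B2=E, B3=F, B4=T, B5=T, B5=F
#4 (d=1, k=2, w=3) -> covered: B1=T, B1=F, B2=S, B2=E, B3=F, B4=F, B5=F
#5 (d=3, k=3, w=0) -> covered: B1=F, B2=E, B3=T, B4=T, B5=T, B5=F
pool-wide coverage (10 outcomes): B1=T, B1=F, B2=S, B2=E, B3=T, B3=F, B4=T, B4=F, B5=T, B5=F
every size-1 subset falls short of the 10 outcomes (best: 7/10)
inputs {1, 5} (size 2) cover everything; no size-2 subset with a lexicographically smaller index list covers all 10

Answer: 2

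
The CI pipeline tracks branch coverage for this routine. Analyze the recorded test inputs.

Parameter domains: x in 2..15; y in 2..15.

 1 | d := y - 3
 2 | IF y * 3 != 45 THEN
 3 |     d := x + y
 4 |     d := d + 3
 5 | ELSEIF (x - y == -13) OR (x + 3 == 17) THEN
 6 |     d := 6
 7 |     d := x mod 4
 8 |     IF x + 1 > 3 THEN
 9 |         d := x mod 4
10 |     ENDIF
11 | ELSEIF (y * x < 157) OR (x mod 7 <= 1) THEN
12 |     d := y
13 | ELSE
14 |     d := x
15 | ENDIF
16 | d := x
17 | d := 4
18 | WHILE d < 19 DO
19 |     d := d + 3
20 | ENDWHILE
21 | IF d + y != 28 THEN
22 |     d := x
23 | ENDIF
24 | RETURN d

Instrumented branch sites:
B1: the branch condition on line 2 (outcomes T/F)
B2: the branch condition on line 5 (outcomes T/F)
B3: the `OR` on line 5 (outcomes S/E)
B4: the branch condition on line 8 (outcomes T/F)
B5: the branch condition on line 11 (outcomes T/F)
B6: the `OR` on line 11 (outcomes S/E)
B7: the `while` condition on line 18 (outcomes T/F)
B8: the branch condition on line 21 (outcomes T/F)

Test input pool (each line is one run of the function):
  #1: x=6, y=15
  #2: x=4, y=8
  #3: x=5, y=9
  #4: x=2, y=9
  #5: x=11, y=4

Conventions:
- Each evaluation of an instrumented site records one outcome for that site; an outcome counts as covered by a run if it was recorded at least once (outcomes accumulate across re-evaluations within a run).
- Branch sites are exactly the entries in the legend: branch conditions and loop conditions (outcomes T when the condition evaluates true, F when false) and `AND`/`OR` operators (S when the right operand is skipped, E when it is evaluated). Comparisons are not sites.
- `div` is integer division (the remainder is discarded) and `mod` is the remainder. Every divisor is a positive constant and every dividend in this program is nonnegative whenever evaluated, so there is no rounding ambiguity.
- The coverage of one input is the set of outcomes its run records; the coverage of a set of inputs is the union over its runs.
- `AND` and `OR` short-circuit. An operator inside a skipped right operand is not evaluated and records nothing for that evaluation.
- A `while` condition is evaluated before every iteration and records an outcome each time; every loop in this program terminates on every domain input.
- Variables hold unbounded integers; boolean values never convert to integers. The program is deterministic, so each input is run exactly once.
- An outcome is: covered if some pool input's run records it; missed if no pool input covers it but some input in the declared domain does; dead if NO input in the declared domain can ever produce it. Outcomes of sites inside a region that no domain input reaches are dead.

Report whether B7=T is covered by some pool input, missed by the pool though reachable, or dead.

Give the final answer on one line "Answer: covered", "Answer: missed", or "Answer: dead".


B7=T is recorded by pool input(s) 1, 2, 3, 4, 5 -> covered
Answer: covered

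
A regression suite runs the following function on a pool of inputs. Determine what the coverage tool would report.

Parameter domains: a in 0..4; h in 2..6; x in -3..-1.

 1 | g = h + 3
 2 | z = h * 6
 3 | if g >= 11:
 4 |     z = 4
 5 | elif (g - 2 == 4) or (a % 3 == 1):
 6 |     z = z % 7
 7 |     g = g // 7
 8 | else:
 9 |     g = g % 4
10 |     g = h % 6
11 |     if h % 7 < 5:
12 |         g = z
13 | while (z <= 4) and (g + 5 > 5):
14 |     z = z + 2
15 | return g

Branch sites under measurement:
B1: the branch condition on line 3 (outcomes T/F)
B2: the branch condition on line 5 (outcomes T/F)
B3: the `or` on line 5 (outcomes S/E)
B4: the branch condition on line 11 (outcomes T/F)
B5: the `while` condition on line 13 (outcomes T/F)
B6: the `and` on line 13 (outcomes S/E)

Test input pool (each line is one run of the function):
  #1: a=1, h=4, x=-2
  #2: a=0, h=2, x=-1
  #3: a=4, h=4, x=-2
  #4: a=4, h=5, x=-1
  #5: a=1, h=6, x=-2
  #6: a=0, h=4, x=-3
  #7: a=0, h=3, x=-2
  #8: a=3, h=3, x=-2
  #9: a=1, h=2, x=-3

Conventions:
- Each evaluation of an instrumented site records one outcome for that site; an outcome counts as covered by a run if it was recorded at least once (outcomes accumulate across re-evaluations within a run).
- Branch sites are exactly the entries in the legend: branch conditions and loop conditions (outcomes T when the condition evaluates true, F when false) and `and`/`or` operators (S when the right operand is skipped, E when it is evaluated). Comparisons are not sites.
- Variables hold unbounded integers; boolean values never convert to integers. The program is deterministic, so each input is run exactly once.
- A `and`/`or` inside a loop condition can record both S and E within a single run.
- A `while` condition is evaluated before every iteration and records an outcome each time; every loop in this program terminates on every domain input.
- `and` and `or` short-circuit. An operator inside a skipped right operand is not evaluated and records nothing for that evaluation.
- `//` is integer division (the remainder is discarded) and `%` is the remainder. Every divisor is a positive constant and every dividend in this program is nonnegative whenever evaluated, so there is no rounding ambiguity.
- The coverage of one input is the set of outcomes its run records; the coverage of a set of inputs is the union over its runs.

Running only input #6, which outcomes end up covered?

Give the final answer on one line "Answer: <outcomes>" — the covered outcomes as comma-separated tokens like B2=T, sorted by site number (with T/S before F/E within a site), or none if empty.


Simulating input #6 (a=0, h=4, x=-3) step by step:
  B1->F, B3->E, B2->F, B4->T, B6->S, B5->F
collecting distinct outcomes: B1=F, B2=F, B3=E, B4=T, B5=F, B6=S
Answer: B1=F, B2=F, B3=E, B4=T, B5=F, B6=S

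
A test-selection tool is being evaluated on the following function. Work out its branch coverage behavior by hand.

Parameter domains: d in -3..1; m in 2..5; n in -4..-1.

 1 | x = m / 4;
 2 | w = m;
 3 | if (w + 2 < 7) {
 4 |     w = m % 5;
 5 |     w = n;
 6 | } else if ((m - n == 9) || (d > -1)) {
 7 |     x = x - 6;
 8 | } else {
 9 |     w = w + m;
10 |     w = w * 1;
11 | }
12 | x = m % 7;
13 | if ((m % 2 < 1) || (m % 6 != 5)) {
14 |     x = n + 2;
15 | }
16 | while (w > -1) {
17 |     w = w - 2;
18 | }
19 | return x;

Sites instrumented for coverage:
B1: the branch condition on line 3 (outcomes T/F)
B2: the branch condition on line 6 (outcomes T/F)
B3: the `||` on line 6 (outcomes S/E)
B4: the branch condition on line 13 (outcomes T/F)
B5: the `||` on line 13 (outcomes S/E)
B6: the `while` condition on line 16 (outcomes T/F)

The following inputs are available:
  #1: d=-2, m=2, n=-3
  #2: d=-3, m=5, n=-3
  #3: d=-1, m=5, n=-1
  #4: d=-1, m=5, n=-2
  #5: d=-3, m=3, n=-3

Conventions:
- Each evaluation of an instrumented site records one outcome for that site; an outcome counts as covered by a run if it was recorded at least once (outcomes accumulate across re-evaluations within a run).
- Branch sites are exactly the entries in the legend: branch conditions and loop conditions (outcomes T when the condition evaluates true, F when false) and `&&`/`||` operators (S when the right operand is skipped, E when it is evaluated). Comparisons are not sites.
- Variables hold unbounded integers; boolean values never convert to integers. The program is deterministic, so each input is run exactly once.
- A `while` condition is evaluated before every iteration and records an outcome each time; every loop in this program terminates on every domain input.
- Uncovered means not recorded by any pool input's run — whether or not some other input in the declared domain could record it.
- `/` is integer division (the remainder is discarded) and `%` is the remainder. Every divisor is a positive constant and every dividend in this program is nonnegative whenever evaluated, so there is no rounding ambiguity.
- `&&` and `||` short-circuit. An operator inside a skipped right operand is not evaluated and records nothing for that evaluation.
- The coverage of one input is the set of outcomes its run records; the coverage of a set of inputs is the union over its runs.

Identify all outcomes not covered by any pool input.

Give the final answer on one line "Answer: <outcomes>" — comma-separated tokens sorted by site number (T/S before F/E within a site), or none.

input #1, d=-2, m=2, n=-3: events B1->T, B5->S, B4->T, B6->F; outcomes B1=T, B4=T, B5=S, B6=F
input #2, d=-3, m=5, n=-3: events B1->F, B3->E, B2->F, B5->E, B4->F, B6->T, B6->T, B6->T, B6->T, B6->T, B6->T, B6->F; outcomes B1=F, B2=F, B3=E, B4=F, B5=E, B6=T, B6=F
input #3, d=-1, m=5, n=-1: events B1->F, B3->E, B2->F, B5->E, B4->F, B6->T, B6->T, B6->T, B6->T, B6->T, B6->T, B6->F; outcomes B1=F, B2=F, B3=E, B4=F, B5=E, B6=T, B6=F
input #4, d=-1, m=5, n=-2: events B1->F, B3->E, B2->F, B5->E, B4->F, B6->T, B6->T, B6->T, B6->T, B6->T, B6->T, B6->F; outcomes B1=F, B2=F, B3=E, B4=F, B5=E, B6=T, B6=F
input #5, d=-3, m=3, n=-3: events B1->T, B5->E, B4->T, B6->F; outcomes B1=T, B4=T, B5=E, B6=F
union over the pool: B1=T, B1=F, B2=F, B3=E, B4=T, B4=F, B5=S, B5=E, B6=T, B6=F
uncovered (2 of 12): B2=T, B3=S

Answer: B2=T, B3=S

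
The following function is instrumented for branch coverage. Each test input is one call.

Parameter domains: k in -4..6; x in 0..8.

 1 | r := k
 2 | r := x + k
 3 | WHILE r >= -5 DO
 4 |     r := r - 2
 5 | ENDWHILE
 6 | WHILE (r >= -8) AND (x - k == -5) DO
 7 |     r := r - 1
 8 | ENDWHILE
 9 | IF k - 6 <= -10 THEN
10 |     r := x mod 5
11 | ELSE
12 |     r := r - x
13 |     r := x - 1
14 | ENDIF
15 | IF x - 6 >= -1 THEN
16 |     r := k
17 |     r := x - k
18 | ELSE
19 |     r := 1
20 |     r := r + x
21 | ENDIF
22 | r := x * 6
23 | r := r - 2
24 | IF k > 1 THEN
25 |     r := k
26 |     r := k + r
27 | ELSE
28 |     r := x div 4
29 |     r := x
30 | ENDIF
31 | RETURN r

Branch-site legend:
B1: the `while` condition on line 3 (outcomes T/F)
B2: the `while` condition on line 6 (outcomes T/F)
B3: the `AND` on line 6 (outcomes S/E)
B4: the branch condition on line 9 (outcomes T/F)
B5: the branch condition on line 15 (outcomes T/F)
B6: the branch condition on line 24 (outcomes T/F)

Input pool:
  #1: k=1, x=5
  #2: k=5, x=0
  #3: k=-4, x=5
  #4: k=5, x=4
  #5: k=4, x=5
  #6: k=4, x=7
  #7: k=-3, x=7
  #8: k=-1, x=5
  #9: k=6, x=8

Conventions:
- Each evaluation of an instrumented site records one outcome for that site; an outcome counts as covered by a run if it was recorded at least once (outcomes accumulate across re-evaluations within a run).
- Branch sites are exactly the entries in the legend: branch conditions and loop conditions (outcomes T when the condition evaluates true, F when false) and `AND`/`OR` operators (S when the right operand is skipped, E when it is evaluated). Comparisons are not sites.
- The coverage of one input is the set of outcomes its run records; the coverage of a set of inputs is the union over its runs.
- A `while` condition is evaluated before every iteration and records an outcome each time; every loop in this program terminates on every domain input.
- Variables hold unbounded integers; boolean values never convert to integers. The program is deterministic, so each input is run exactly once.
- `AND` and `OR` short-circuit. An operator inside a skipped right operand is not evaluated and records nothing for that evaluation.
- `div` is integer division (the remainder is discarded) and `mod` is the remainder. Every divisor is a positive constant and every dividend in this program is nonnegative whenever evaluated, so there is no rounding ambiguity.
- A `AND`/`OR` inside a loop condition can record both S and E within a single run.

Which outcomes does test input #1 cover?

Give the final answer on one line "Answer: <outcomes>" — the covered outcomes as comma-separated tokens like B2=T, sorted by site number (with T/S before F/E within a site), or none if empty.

Running input #1 (k=1, x=5), event by event:
  B1->T, B1->T, B1->T, B1->T, B1->T, B1->T, B1->F, B3->E, B2->F, B4->F
  B5->T, B6->F
distinct outcomes covered: B1=T, B1=F, B2=F, B3=E, B4=F, B5=T, B6=F

Answer: B1=T, B1=F, B2=F, B3=E, B4=F, B5=T, B6=F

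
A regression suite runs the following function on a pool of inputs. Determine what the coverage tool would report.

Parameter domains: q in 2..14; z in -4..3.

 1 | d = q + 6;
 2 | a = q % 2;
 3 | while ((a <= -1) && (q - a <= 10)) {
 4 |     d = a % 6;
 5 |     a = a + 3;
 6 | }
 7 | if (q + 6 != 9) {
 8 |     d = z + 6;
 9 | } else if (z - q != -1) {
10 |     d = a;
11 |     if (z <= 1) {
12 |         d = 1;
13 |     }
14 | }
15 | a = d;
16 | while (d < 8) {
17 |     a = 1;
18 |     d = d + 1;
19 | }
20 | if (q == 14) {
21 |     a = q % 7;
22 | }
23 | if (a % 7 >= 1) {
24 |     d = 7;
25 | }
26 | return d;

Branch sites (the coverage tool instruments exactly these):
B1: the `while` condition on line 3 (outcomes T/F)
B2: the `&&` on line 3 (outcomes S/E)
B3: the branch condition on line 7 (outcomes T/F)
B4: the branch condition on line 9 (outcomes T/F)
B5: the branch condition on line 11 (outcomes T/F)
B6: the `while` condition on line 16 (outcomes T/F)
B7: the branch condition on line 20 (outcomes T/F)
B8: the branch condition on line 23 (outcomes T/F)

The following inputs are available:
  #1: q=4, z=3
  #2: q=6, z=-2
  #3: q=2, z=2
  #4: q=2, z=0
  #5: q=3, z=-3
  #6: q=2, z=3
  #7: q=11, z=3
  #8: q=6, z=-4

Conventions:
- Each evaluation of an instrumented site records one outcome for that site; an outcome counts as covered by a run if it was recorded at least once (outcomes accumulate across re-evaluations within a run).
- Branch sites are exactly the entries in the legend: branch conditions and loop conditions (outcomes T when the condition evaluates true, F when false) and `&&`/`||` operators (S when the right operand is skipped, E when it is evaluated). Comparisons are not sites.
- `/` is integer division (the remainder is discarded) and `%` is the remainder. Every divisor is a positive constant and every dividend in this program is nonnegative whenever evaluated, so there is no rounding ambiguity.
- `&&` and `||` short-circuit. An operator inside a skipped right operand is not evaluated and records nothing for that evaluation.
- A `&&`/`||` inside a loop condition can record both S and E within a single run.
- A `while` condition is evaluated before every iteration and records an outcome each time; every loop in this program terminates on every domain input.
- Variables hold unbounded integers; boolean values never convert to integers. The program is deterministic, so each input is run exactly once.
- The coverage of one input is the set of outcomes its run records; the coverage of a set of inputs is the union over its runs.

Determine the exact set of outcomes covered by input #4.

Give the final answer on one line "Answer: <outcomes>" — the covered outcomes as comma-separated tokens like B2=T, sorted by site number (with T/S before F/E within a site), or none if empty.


Running input #4 (q=2, z=0), event by event:
  B2->S, B1->F, B3->T, B6->T, B6->T, B6->F, B7->F, B8->T
as a set, this run covers: B1=F, B2=S, B3=T, B6=T, B6=F, B7=F, B8=T
Answer: B1=F, B2=S, B3=T, B6=T, B6=F, B7=F, B8=T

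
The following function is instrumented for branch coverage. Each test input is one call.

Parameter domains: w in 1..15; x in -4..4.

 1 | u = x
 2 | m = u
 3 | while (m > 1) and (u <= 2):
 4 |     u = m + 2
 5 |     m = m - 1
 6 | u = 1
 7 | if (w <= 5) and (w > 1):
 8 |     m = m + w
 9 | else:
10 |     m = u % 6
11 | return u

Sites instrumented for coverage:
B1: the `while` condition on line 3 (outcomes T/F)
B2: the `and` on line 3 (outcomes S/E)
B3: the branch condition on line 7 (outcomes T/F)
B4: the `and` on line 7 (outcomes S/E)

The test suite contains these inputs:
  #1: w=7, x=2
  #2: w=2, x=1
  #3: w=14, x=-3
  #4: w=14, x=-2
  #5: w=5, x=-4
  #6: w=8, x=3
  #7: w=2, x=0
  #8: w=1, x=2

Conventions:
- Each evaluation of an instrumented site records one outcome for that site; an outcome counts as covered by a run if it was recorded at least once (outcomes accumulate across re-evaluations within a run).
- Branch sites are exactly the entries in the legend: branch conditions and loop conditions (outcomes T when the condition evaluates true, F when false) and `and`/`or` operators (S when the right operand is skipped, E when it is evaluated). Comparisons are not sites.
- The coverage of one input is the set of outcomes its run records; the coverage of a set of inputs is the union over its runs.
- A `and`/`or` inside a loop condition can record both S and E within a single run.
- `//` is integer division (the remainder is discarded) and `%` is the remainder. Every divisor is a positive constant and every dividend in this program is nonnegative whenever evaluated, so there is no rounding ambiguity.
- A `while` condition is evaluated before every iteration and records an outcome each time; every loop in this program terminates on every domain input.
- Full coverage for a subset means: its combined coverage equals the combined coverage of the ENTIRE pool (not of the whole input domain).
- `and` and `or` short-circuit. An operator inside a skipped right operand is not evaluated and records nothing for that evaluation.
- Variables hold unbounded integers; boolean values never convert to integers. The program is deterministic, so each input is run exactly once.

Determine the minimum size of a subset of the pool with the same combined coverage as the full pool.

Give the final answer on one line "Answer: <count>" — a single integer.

test 1 (w=7, x=2) hits B1=T, B1=F, B2=S, B2=E, B3=F, B4=S
test 2 (w=2, x=1) hits B1=F, B2=S, B3=T, B4=E
test 3 (w=14, x=-3) hits B1=F, B2=S, B3=F, B4=S
test 4 (w=14, x=-2) hits B1=F, B2=S, B3=F, B4=S
test 5 (w=5, x=-4) hits B1=F, B2=S, B3=T, B4=E
test 6 (w=8, x=3) hits B1=F, B2=E, B3=F, B4=S
test 7 (w=2, x=0) hits B1=F, B2=S, B3=T, B4=E
test 8 (w=1, x=2) hits B1=T, B1=F, B2=S, B2=E, B3=F, B4=E
pool-wide coverage (8 outcomes): B1=T, B1=F, B2=S, B2=E, B3=T, B3=F, B4=S, B4=E
size 1 is not enough: best union over all size-1 subsets is 6/8
inputs {1, 2} (size 2) cover everything; no size-2 subset with a lexicographically smaller index list covers all 8

Answer: 2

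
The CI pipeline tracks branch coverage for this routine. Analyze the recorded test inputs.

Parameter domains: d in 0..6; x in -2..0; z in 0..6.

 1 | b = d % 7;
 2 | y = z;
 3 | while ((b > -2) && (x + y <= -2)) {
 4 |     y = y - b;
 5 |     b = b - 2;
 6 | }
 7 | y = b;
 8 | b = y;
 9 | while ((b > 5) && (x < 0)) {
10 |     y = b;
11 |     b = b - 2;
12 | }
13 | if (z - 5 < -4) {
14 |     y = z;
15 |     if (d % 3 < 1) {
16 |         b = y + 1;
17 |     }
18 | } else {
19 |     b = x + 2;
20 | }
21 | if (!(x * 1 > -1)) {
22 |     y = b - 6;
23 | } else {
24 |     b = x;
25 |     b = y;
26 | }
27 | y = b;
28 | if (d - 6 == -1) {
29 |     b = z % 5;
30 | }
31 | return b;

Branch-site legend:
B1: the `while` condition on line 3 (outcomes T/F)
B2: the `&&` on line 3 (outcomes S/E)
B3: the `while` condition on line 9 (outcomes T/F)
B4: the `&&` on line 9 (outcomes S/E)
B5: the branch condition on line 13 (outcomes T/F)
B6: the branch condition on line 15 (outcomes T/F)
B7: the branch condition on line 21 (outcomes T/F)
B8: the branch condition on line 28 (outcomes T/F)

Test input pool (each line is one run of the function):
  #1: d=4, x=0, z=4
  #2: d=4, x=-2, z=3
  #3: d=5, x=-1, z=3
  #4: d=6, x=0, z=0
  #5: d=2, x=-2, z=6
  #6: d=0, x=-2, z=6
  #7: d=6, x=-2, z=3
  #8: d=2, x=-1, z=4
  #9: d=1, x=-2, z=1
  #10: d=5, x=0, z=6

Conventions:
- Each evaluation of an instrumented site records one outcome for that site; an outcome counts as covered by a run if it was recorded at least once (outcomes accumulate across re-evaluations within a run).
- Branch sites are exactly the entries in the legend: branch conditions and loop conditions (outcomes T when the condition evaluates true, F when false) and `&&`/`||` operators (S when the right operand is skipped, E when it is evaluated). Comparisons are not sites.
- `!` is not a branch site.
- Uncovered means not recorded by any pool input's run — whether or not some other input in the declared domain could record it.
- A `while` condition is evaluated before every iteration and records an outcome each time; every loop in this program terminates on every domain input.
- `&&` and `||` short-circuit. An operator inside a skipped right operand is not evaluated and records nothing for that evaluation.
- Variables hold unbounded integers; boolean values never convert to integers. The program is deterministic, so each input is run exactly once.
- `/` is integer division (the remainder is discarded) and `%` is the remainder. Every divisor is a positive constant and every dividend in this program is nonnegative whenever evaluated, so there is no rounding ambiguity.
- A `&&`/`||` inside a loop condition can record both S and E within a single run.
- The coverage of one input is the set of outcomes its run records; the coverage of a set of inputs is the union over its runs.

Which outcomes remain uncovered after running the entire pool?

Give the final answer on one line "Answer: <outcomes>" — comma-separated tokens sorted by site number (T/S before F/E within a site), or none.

#1 (d=4, x=0, z=4) -> B2->E, B1->F, B4->S, B3->F, B5->F, B7->F, B8->F; covered: B1=F, B2=E, B3=F, B4=S, B5=F, B7=F, B8=F
#2 (d=4, x=-2, z=3) -> B2->E, B1->F, B4->S, B3->F, B5->F, B7->T, B8->F; covered: B1=F, B2=E, B3=F, B4=S, B5=F, B7=T, B8=F
#3 (d=5, x=-1, z=3) -> B2->E, B1->F, B4->S, B3->F, B5->F, B7->T, B8->T; covered: B1=F, B2=E, B3=F, B4=S, B5=F, B7=T, B8=T
#4 (d=6, x=0, z=0) -> B2->E, B1->F, B4->E, B3->F, B5->T, B6->T, B7->F, B8->F; covered: B1=F, B2=E, B3=F, B4=E, B5=T, B6=T, B7=F, B8=F
#5 (d=2, x=-2, z=6) -> B2->E, B1->F, B4->S, B3->F, B5->F, B7->T, B8->F; covered: B1=F, B2=E, B3=F, B4=S, B5=F, B7=T, B8=F
#6 (d=0, x=-2, z=6) -> B2->E, B1->F, B4->S, B3->F, B5->F, B7->T, B8->F; covered: B1=F, B2=E, B3=F, B4=S, B5=F, B7=T, B8=F
#7 (d=6, x=-2, z=3) -> B2->E, B1->F, B4->E, B3->T, B4->S, B3->F, B5->F, B7->T, B8->F; covered: B1=F, B2=E, B3=T, B3=F, B4=S, B4=E, B5=F, B7=T, B8=F
#8 (d=2, x=-1, z=4) -> B2->E, B1->F, B4->S, B3->F, B5->F, B7->T, B8->F; covered: B1=F, B2=E, B3=F, B4=S, B5=F, B7=T, B8=F
#9 (d=1, x=-2, z=1) -> B2->E, B1->F, B4->S, B3->F, B5->F, B7->T, B8->F; covered: B1=F, B2=E, B3=F, B4=S, B5=F, B7=T, B8=F
#10 (d=5, x=0, z=6) -> B2->E, B1->F, B4->S, B3->F, B5->F, B7->F, B8->T; covered: B1=F, B2=E, B3=F, B4=S, B5=F, B7=F, B8=T
union over the pool: B1=F, B2=E, B3=T, B3=F, B4=S, B4=E, B5=T, B5=F, B6=T, B7=T, B7=F, B8=T, B8=F
uncovered (3 of 16): B1=T, B2=S, B6=F

Answer: B1=T, B2=S, B6=F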